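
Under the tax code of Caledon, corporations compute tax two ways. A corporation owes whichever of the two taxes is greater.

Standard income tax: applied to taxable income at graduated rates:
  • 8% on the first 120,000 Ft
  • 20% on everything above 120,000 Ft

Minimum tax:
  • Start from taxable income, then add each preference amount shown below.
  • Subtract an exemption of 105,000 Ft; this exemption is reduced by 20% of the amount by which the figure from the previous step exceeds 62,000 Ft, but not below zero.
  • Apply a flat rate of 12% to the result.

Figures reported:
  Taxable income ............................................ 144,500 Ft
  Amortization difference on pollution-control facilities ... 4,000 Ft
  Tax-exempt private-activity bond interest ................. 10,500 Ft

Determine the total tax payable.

Standard income tax:
  120,000 Ft × 8% = 9,600 Ft
  24,500 Ft × 20% = 4,900 Ft
  → 14,500 Ft

Minimum tax:
  Adjusted income: 144,500 Ft + 4,000 Ft + 10,500 Ft = 159,000 Ft
  Exemption: 105,000 Ft − 20% × (159,000 Ft − 62,000 Ft) = 105,000 Ft − 19,400 Ft = 85,600 Ft
  Base: 159,000 Ft − 85,600 Ft = 73,400 Ft
  73,400 Ft × 12% = 8,808 Ft

14,500 Ft > 8,808 Ft, so the standard income tax governs.

14,500 Ft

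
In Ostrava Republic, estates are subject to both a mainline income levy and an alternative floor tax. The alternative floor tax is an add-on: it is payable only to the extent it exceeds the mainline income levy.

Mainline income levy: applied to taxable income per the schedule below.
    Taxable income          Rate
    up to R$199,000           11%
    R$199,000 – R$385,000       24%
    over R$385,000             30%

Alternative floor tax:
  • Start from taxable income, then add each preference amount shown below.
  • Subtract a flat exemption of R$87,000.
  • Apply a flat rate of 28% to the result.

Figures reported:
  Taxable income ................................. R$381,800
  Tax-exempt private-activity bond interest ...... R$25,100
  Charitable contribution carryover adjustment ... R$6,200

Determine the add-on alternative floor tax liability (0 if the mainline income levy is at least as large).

Mainline income levy:
  R$199,000 × 11% = R$21,890
  R$182,800 × 24% = R$43,872
  → R$65,762

Alternative floor tax:
  Adjusted income: R$381,800 + R$25,100 + R$6,200 = R$413,100
  Less exemption R$87,000 → base R$326,100
  R$326,100 × 28% = R$91,308

Excess of alternative floor tax over mainline income levy: R$91,308 − R$65,762 = R$25,546.

R$25,546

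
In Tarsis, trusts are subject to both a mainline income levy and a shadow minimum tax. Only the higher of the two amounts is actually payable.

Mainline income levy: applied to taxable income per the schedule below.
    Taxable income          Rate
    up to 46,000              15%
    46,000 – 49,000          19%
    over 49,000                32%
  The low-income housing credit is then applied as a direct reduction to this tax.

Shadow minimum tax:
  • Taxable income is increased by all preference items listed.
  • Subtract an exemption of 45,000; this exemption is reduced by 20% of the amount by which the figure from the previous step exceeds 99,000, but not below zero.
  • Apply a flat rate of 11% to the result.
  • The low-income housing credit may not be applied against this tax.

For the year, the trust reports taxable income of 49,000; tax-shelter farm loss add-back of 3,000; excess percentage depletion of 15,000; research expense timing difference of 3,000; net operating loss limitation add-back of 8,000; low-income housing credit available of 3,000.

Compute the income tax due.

Mainline income levy:
  46,000 × 15% = 6,900
  3,000 × 19% = 570
  → 7,470
  Less low-income housing credit 3,000 → 4,470

Shadow minimum tax:
  Adjusted income: 49,000 + 3,000 + 15,000 + 3,000 + 8,000 = 78,000
  Exemption: 78,000 ≤ 99,000, so full 45,000 applies
  Base: 78,000 − 45,000 = 33,000
  33,000 × 11% = 3,630

4,470 > 3,630, so the mainline income levy governs.

4,470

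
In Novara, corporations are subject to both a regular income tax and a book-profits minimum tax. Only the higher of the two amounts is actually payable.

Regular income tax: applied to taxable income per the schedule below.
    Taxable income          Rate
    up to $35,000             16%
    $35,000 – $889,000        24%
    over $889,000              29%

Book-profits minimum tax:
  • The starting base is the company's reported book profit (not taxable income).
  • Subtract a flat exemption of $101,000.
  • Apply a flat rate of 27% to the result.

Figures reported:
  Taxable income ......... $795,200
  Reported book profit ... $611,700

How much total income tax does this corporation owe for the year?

Book-profits minimum tax:
  Base (reported book profit): $611,700
  Less exemption $101,000 → base $510,700
  $510,700 × 27% = $137,889

Regular income tax:
  $35,000 × 16% = $5,600
  $760,200 × 24% = $182,448
  → $188,048

$188,048 > $137,889, so the regular income tax governs.

$188,048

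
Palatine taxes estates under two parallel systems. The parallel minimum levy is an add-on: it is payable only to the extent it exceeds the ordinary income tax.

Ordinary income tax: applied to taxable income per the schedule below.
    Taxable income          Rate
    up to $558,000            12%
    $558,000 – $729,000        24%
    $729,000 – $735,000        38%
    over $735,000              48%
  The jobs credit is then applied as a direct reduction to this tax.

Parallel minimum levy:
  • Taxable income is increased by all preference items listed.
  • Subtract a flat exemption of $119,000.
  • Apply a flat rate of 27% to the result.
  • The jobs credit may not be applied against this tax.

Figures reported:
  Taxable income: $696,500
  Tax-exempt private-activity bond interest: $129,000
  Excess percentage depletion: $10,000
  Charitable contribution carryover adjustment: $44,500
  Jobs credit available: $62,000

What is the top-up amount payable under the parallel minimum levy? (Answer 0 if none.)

Ordinary income tax:
  $558,000 × 12% = $66,960
  $138,500 × 24% = $33,240
  → $100,200
  Less jobs credit $62,000 → $38,200

Parallel minimum levy:
  Adjusted income: $696,500 + $129,000 + $10,000 + $44,500 = $880,000
  Less exemption $119,000 → base $761,000
  $761,000 × 27% = $205,470

Excess of parallel minimum levy over ordinary income tax: $205,470 − $38,200 = $167,270.

$167,270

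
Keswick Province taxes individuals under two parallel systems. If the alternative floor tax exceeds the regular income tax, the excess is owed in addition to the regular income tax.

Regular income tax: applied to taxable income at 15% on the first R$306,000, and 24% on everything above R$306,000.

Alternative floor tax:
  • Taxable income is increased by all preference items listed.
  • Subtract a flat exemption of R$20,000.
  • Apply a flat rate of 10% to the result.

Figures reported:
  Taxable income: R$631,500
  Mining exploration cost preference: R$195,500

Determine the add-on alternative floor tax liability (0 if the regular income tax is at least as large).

Regular income tax:
  R$306,000 × 15% = R$45,900
  R$325,500 × 24% = R$78,120
  → R$124,020

Alternative floor tax:
  Adjusted income: R$631,500 + R$195,500 = R$827,000
  Less exemption R$20,000 → base R$807,000
  R$807,000 × 10% = R$80,700

R$80,700 ≤ R$124,020, so no add-on is due.

R$0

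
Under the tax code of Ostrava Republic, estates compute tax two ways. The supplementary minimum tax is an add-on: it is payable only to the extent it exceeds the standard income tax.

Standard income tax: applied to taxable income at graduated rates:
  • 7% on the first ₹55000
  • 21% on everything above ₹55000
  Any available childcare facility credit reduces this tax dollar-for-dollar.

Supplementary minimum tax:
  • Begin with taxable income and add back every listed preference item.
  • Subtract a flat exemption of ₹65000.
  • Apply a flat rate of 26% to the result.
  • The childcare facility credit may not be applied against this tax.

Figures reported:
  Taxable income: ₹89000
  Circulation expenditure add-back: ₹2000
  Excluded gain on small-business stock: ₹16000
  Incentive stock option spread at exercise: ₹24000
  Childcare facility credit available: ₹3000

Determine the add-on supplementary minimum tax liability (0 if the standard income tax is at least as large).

Standard income tax:
  ₹55000 × 7% = ₹3850
  ₹34000 × 21% = ₹7140
  → ₹10990
  Less childcare facility credit ₹3000 → ₹7990

Supplementary minimum tax:
  Adjusted income: ₹89000 + ₹2000 + ₹16000 + ₹24000 = ₹131000
  Less exemption ₹65000 → base ₹66000
  ₹66000 × 26% = ₹17160

Excess of supplementary minimum tax over standard income tax: ₹17160 − ₹7990 = ₹9170.

₹9170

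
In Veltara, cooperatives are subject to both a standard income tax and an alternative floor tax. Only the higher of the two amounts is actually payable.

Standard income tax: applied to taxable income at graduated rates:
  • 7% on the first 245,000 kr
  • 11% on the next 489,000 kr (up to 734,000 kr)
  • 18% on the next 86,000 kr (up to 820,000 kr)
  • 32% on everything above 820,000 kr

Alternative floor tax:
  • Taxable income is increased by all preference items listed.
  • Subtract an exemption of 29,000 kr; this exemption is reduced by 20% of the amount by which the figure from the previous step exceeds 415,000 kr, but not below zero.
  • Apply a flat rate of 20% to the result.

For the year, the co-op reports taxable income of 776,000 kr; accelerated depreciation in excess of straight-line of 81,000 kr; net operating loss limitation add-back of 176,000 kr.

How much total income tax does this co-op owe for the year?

Alternative floor tax:
  Adjusted income: 776,000 kr + 81,000 kr + 176,000 kr = 1,033,000 kr
  Exemption: 20% × (1,033,000 kr − 415,000 kr) = 123,600 kr ≥ 29,000 kr, so the exemption is fully phased out
  Base: 1,033,000 kr − 0 kr = 1,033,000 kr
  1,033,000 kr × 20% = 206,600 kr

Standard income tax:
  245,000 kr × 7% = 17,150 kr
  489,000 kr × 11% = 53,790 kr
  42,000 kr × 18% = 7,560 kr
  → 78,500 kr

206,600 kr > 78,500 kr, so the alternative floor tax is the binding amount.

206,600 kr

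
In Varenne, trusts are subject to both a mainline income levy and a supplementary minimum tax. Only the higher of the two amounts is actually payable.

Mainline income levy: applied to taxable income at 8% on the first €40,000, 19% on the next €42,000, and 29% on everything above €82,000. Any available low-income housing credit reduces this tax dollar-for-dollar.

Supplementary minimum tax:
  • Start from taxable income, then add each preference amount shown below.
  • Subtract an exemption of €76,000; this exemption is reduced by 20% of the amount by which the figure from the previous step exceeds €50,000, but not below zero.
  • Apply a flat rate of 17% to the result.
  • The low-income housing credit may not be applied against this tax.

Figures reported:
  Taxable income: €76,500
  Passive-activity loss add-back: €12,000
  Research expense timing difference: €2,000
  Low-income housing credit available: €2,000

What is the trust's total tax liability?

Mainline income levy:
  €40,000 × 8% = €3,200
  €36,500 × 19% = €6,935
  → €10,135
  Less low-income housing credit €2,000 → €8,135

Supplementary minimum tax:
  Adjusted income: €76,500 + €12,000 + €2,000 = €90,500
  Exemption: €76,000 − 20% × (€90,500 − €50,000) = €76,000 − €8,100 = €67,900
  Base: €90,500 − €67,900 = €22,600
  €22,600 × 17% = €3,842

€8,135 > €3,842, so the mainline income levy governs.

€8,135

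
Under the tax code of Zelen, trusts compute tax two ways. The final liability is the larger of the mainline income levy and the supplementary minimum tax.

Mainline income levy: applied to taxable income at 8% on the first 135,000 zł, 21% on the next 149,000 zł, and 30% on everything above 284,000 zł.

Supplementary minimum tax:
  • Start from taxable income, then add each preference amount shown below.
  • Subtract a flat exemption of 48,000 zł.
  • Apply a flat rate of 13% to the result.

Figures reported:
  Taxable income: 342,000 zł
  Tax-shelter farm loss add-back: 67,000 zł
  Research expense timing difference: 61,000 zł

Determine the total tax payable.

59,490 zł

Supplementary minimum tax:
  Adjusted income: 342,000 zł + 67,000 zł + 61,000 zł = 470,000 zł
  Less exemption 48,000 zł → base 422,000 zł
  422,000 zł × 13% = 54,860 zł

Mainline income levy:
  135,000 zł × 8% = 10,800 zł
  149,000 zł × 21% = 31,290 zł
  58,000 zł × 30% = 17,400 zł
  → 59,490 zł

59,490 zł > 54,860 zł, so the mainline income levy governs.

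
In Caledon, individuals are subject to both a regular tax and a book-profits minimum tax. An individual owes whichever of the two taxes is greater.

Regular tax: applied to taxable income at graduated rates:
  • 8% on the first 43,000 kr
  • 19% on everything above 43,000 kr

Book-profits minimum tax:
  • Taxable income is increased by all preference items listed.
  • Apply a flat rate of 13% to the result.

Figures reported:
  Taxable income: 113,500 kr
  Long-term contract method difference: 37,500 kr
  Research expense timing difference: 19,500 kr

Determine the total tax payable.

Regular tax:
  43,000 kr × 8% = 3,440 kr
  70,500 kr × 19% = 13,395 kr
  → 16,835 kr

Book-profits minimum tax:
  Adjusted income: 113,500 kr + 37,500 kr + 19,500 kr = 170,500 kr
  170,500 kr × 13% = 22,165 kr

22,165 kr > 16,835 kr, so the book-profits minimum tax is the binding amount.

22,165 kr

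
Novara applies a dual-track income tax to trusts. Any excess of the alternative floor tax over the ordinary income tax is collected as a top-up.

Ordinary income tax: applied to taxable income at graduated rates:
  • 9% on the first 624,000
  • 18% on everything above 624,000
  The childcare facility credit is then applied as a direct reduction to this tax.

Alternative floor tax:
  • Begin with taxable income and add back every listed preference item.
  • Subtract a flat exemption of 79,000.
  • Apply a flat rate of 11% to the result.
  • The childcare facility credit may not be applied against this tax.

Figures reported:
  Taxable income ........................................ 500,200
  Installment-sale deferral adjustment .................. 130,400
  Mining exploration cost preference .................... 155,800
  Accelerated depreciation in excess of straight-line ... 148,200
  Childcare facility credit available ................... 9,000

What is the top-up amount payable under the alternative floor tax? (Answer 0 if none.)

Ordinary income tax:
  500,200 × 9% = 45,018
  Less childcare facility credit 9,000 → 36,018

Alternative floor tax:
  Adjusted income: 500,200 + 130,400 + 155,800 + 148,200 = 934,600
  Less exemption 79,000 → base 855,600
  855,600 × 11% = 94,116

Excess of alternative floor tax over ordinary income tax: 94,116 − 36,018 = 58,098.

58,098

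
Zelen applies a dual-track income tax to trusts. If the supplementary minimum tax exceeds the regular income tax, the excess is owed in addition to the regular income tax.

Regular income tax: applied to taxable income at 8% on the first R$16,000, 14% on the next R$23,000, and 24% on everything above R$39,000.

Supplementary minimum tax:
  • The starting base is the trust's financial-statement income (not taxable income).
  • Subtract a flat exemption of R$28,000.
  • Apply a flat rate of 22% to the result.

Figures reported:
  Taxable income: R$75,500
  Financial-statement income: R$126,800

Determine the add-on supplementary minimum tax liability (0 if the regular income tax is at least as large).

Regular income tax:
  R$16,000 × 8% = R$1,280
  R$23,000 × 14% = R$3,220
  R$36,500 × 24% = R$8,760
  → R$13,260

Supplementary minimum tax:
  Base (financial-statement income): R$126,800
  Less exemption R$28,000 → base R$98,800
  R$98,800 × 22% = R$21,736

Excess of supplementary minimum tax over regular income tax: R$21,736 − R$13,260 = R$8,476.

R$8,476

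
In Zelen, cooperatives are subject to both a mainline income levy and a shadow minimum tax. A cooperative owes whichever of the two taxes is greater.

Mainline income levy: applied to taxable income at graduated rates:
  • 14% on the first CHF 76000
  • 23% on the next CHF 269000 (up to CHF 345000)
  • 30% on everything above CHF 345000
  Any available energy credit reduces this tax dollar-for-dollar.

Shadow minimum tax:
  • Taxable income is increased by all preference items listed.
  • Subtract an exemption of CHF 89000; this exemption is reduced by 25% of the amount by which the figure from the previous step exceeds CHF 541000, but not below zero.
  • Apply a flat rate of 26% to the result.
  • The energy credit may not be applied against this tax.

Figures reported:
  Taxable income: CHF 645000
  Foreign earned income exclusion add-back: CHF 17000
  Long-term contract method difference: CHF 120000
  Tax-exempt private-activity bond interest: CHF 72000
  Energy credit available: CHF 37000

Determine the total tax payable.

CHF 219245

Mainline income levy:
  CHF 76000 × 14% = CHF 10640
  CHF 269000 × 23% = CHF 61870
  CHF 300000 × 30% = CHF 90000
  → CHF 162510
  Less energy credit CHF 37000 → CHF 125510

Shadow minimum tax:
  Adjusted income: CHF 645000 + CHF 17000 + CHF 120000 + CHF 72000 = CHF 854000
  Exemption: CHF 89000 − 25% × (CHF 854000 − CHF 541000) = CHF 89000 − CHF 78250 = CHF 10750
  Base: CHF 854000 − CHF 10750 = CHF 843250
  CHF 843250 × 26% = CHF 219245

CHF 219245 > CHF 125510, so the shadow minimum tax is the binding amount.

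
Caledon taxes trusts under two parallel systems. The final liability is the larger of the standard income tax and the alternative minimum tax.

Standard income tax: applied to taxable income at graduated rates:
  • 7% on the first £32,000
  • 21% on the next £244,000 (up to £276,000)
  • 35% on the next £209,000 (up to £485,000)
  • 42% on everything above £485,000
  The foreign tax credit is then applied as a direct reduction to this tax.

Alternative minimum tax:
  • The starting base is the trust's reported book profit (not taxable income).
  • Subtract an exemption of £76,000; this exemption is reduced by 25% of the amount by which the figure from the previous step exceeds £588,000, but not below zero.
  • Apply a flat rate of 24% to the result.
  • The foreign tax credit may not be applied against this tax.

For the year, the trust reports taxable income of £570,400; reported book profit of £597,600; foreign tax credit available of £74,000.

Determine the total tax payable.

Alternative minimum tax:
  Base (reported book profit): £597,600
  Exemption: £76,000 − 25% × (£597,600 − £588,000) = £76,000 − £2,400 = £73,600
  Base: £597,600 − £73,600 = £524,000
  £524,000 × 24% = £125,760

Standard income tax:
  £32,000 × 7% = £2,240
  £244,000 × 21% = £51,240
  £209,000 × 35% = £73,150
  £85,400 × 42% = £35,868
  → £162,498
  Less foreign tax credit £74,000 → £88,498

£125,760 > £88,498, so the alternative minimum tax is the binding amount.

£125,760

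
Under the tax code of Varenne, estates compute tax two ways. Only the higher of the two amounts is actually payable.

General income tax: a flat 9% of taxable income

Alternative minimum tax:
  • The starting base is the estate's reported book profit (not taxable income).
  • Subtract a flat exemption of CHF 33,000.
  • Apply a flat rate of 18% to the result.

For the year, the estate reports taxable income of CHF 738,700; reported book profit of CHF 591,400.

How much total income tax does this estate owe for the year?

CHF 100,512

Alternative minimum tax:
  Base (reported book profit): CHF 591,400
  Less exemption CHF 33,000 → base CHF 558,400
  CHF 558,400 × 18% = CHF 100,512

General income tax:
  CHF 738,700 × 9% = CHF 66,483

CHF 100,512 > CHF 66,483, so the alternative minimum tax is the binding amount.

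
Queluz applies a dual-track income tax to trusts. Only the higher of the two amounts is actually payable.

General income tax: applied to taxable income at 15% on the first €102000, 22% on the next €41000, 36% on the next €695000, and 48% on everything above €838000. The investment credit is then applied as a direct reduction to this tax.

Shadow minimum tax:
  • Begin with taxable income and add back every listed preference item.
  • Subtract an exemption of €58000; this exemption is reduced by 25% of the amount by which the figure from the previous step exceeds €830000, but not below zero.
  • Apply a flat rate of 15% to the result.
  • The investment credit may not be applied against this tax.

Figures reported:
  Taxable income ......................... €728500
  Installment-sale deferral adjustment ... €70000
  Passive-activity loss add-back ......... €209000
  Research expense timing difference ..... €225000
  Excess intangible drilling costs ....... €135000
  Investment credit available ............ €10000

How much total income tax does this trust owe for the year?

Shadow minimum tax:
  Adjusted income: €728500 + €70000 + €209000 + €225000 + €135000 = €1367500
  Exemption: 25% × (€1367500 − €830000) = €134375 ≥ €58000, so the exemption is fully phased out
  Base: €1367500 − €0 = €1367500
  €1367500 × 15% = €205125

General income tax:
  €102000 × 15% = €15300
  €41000 × 22% = €9020
  €585500 × 36% = €210780
  → €235100
  Less investment credit €10000 → €225100

€225100 > €205125, so the general income tax governs.

€225100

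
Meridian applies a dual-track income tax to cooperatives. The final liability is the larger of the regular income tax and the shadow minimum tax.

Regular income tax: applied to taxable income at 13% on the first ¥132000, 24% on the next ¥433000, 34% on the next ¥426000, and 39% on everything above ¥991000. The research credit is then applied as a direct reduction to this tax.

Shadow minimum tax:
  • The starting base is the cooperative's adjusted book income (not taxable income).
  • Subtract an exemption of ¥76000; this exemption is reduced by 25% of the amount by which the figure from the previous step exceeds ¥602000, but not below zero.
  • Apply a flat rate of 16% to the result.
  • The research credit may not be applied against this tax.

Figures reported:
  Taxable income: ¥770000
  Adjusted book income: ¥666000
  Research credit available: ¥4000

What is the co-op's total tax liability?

¥186780

Regular income tax:
  ¥132000 × 13% = ¥17160
  ¥433000 × 24% = ¥103920
  ¥205000 × 34% = ¥69700
  → ¥190780
  Less research credit ¥4000 → ¥186780

Shadow minimum tax:
  Base (adjusted book income): ¥666000
  Exemption: ¥76000 − 25% × (¥666000 − ¥602000) = ¥76000 − ¥16000 = ¥60000
  Base: ¥666000 − ¥60000 = ¥606000
  ¥606000 × 16% = ¥96960

¥186780 > ¥96960, so the regular income tax governs.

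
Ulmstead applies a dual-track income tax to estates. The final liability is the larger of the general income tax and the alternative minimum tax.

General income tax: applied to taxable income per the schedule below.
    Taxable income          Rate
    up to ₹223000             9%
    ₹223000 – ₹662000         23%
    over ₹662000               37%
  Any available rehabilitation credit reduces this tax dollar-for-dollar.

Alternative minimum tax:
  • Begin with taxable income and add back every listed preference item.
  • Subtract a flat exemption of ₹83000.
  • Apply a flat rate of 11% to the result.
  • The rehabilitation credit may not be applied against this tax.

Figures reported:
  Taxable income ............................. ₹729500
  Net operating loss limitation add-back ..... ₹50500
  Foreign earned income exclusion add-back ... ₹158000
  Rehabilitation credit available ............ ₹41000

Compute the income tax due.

General income tax:
  ₹223000 × 9% = ₹20070
  ₹439000 × 23% = ₹100970
  ₹67500 × 37% = ₹24975
  → ₹146015
  Less rehabilitation credit ₹41000 → ₹105015

Alternative minimum tax:
  Adjusted income: ₹729500 + ₹50500 + ₹158000 = ₹938000
  Less exemption ₹83000 → base ₹855000
  ₹855000 × 11% = ₹94050

₹105015 > ₹94050, so the general income tax governs.

₹105015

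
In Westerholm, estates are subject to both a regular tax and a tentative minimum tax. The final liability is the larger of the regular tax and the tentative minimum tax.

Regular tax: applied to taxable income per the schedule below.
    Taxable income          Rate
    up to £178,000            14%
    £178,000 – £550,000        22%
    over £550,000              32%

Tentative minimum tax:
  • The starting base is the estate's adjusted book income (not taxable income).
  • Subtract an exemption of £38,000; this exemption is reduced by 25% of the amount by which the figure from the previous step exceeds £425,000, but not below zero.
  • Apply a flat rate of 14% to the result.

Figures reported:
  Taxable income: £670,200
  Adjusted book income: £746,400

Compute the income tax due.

£145,224

Tentative minimum tax:
  Base (adjusted book income): £746,400
  Exemption: 25% × (£746,400 − £425,000) = £80,350 ≥ £38,000, so the exemption is fully phased out
  Base: £746,400 − £0 = £746,400
  £746,400 × 14% = £104,496

Regular tax:
  £178,000 × 14% = £24,920
  £372,000 × 22% = £81,840
  £120,200 × 32% = £38,464
  → £145,224

£145,224 > £104,496, so the regular tax governs.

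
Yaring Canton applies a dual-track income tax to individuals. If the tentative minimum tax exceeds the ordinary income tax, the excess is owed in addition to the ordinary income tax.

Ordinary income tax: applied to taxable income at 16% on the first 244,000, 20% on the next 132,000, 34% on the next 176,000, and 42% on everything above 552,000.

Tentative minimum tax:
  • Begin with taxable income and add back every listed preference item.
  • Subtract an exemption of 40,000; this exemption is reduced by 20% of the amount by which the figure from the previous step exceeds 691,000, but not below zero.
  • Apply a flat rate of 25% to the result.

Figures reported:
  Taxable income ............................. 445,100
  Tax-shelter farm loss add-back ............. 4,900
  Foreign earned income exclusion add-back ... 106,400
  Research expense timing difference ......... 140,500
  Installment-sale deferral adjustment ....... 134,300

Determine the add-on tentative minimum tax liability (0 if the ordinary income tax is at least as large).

Ordinary income tax:
  244,000 × 16% = 39,040
  132,000 × 20% = 26,400
  69,100 × 34% = 23,494
  → 88,934

Tentative minimum tax:
  Adjusted income: 445,100 + 4,900 + 106,400 + 140,500 + 134,300 = 831,200
  Exemption: 40,000 − 20% × (831,200 − 691,000) = 40,000 − 28,040 = 11,960
  Base: 831,200 − 11,960 = 819,240
  819,240 × 25% = 204,810

Excess of tentative minimum tax over ordinary income tax: 204,810 − 88,934 = 115,876.

115,876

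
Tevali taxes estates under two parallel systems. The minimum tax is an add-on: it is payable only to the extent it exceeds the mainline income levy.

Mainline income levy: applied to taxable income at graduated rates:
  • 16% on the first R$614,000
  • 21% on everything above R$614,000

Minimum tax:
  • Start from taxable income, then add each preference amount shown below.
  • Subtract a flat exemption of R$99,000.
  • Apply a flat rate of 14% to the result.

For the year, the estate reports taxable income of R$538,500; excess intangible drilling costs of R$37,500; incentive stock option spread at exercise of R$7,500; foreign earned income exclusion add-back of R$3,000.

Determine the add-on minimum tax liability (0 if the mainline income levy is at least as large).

R$0

Mainline income levy:
  R$538,500 × 16% = R$86,160

Minimum tax:
  Adjusted income: R$538,500 + R$37,500 + R$7,500 + R$3,000 = R$586,500
  Less exemption R$99,000 → base R$487,500
  R$487,500 × 14% = R$68,250

R$68,250 ≤ R$86,160, so no add-on is due.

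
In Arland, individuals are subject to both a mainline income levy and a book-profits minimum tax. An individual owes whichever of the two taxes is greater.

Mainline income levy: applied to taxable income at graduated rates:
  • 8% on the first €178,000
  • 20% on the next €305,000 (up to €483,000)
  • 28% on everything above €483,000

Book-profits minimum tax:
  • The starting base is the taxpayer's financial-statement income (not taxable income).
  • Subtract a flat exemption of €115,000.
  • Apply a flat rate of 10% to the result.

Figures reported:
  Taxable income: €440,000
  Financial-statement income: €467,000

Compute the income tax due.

Book-profits minimum tax:
  Base (financial-statement income): €467,000
  Less exemption €115,000 → base €352,000
  €352,000 × 10% = €35,200

Mainline income levy:
  €178,000 × 8% = €14,240
  €262,000 × 20% = €52,400
  → €66,640

€66,640 > €35,200, so the mainline income levy governs.

€66,640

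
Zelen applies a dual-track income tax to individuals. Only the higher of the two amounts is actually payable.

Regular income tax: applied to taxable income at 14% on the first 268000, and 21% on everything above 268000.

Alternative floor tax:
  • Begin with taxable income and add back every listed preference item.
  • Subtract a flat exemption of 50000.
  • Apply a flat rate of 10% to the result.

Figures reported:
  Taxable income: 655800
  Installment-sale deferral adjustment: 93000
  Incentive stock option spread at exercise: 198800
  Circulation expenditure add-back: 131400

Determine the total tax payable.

118958

Alternative floor tax:
  Adjusted income: 655800 + 93000 + 198800 + 131400 = 1079000
  Less exemption 50000 → base 1029000
  1029000 × 10% = 102900

Regular income tax:
  268000 × 14% = 37520
  387800 × 21% = 81438
  → 118958

118958 > 102900, so the regular income tax governs.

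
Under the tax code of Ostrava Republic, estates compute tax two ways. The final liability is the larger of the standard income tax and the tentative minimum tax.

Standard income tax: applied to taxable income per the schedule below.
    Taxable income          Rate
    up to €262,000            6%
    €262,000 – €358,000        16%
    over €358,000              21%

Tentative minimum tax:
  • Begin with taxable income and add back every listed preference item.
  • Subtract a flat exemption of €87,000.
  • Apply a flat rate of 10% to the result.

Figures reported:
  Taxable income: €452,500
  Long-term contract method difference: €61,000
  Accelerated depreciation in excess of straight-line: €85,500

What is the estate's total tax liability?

€51,200

Standard income tax:
  €262,000 × 6% = €15,720
  €96,000 × 16% = €15,360
  €94,500 × 21% = €19,845
  → €50,925

Tentative minimum tax:
  Adjusted income: €452,500 + €61,000 + €85,500 = €599,000
  Less exemption €87,000 → base €512,000
  €512,000 × 10% = €51,200

€51,200 > €50,925, so the tentative minimum tax is the binding amount.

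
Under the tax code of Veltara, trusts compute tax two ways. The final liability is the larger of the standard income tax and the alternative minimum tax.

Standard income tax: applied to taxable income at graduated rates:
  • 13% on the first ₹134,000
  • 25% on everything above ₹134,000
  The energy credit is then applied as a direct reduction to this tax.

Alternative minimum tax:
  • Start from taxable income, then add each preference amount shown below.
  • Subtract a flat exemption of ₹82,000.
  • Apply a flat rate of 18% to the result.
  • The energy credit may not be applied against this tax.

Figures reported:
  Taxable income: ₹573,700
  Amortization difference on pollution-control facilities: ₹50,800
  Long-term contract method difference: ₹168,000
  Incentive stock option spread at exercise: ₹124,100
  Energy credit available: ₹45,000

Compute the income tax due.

Standard income tax:
  ₹134,000 × 13% = ₹17,420
  ₹439,700 × 25% = ₹109,925
  → ₹127,345
  Less energy credit ₹45,000 → ₹82,345

Alternative minimum tax:
  Adjusted income: ₹573,700 + ₹50,800 + ₹168,000 + ₹124,100 = ₹916,600
  Less exemption ₹82,000 → base ₹834,600
  ₹834,600 × 18% = ₹150,228

₹150,228 > ₹82,345, so the alternative minimum tax is the binding amount.

₹150,228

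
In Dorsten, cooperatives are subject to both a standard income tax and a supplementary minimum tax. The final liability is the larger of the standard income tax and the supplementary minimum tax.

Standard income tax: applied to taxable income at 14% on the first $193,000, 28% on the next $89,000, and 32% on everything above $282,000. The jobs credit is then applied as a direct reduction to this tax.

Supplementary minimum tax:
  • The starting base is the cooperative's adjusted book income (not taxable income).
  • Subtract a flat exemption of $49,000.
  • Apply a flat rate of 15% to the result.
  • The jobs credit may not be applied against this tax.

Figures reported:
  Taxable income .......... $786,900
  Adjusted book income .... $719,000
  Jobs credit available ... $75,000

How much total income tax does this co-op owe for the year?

$138,508

Supplementary minimum tax:
  Base (adjusted book income): $719,000
  Less exemption $49,000 → base $670,000
  $670,000 × 15% = $100,500

Standard income tax:
  $193,000 × 14% = $27,020
  $89,000 × 28% = $24,920
  $504,900 × 32% = $161,568
  → $213,508
  Less jobs credit $75,000 → $138,508

$138,508 > $100,500, so the standard income tax governs.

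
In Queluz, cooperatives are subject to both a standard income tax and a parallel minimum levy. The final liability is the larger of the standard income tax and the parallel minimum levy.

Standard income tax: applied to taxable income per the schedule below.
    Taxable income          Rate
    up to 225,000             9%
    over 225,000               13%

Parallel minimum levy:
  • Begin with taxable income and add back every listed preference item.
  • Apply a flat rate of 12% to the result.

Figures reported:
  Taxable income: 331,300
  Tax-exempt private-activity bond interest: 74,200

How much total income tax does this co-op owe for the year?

48,660

Standard income tax:
  225,000 × 9% = 20,250
  106,300 × 13% = 13,819
  → 34,069

Parallel minimum levy:
  Adjusted income: 331,300 + 74,200 = 405,500
  405,500 × 12% = 48,660

48,660 > 34,069, so the parallel minimum levy is the binding amount.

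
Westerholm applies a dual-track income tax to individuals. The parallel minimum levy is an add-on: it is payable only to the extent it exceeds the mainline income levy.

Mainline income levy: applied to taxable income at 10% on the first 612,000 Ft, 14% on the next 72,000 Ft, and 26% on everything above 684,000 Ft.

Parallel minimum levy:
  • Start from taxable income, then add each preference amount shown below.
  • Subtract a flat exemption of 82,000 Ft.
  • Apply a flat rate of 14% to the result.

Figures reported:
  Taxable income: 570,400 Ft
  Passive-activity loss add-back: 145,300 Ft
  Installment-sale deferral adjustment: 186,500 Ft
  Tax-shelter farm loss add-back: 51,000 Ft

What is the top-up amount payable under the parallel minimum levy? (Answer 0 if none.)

Mainline income levy:
  570,400 Ft × 10% = 57,040 Ft

Parallel minimum levy:
  Adjusted income: 570,400 Ft + 145,300 Ft + 186,500 Ft + 51,000 Ft = 953,200 Ft
  Less exemption 82,000 Ft → base 871,200 Ft
  871,200 Ft × 14% = 121,968 Ft

Excess of parallel minimum levy over mainline income levy: 121,968 Ft − 57,040 Ft = 64,928 Ft.

64,928 Ft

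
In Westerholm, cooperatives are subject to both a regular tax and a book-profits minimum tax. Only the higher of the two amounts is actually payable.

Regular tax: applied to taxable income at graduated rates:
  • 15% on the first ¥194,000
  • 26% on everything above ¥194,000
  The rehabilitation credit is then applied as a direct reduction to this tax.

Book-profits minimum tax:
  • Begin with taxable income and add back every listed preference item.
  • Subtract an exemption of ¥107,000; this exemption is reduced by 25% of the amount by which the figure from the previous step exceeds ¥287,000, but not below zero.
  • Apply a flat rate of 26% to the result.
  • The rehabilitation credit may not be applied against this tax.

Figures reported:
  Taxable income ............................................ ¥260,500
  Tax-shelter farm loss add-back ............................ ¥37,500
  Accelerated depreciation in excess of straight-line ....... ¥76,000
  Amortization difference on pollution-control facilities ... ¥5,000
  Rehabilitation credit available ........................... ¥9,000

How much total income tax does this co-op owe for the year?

Book-profits minimum tax:
  Adjusted income: ¥260,500 + ¥37,500 + ¥76,000 + ¥5,000 = ¥379,000
  Exemption: ¥107,000 − 25% × (¥379,000 − ¥287,000) = ¥107,000 − ¥23,000 = ¥84,000
  Base: ¥379,000 − ¥84,000 = ¥295,000
  ¥295,000 × 26% = ¥76,700

Regular tax:
  ¥194,000 × 15% = ¥29,100
  ¥66,500 × 26% = ¥17,290
  → ¥46,390
  Less rehabilitation credit ¥9,000 → ¥37,390

¥76,700 > ¥37,390, so the book-profits minimum tax is the binding amount.

¥76,700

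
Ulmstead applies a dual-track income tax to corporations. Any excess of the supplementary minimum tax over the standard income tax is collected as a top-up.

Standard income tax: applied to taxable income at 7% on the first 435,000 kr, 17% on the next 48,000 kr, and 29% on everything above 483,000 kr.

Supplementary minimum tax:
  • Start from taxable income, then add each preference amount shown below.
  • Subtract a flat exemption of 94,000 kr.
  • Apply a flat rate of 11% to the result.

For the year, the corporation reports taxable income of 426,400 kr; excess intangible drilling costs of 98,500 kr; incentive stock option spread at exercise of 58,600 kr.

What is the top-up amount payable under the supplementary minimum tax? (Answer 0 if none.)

23,997 kr

Supplementary minimum tax:
  Adjusted income: 426,400 kr + 98,500 kr + 58,600 kr = 583,500 kr
  Less exemption 94,000 kr → base 489,500 kr
  489,500 kr × 11% = 53,845 kr

Standard income tax:
  426,400 kr × 7% = 29,848 kr

Excess of supplementary minimum tax over standard income tax: 53,845 kr − 29,848 kr = 23,997 kr.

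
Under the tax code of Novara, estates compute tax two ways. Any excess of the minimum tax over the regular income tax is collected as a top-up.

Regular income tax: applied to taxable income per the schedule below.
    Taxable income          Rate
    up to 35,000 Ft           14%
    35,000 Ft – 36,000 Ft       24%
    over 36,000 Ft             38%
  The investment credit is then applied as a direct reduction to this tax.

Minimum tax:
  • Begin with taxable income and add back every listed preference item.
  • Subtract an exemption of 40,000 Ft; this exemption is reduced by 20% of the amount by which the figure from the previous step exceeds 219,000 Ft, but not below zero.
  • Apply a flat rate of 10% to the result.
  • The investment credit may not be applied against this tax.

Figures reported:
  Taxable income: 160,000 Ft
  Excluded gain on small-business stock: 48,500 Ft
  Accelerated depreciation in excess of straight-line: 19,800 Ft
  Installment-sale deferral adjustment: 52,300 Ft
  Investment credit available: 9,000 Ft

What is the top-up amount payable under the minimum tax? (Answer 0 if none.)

0 Ft

Minimum tax:
  Adjusted income: 160,000 Ft + 48,500 Ft + 19,800 Ft + 52,300 Ft = 280,600 Ft
  Exemption: 40,000 Ft − 20% × (280,600 Ft − 219,000 Ft) = 40,000 Ft − 12,320 Ft = 27,680 Ft
  Base: 280,600 Ft − 27,680 Ft = 252,920 Ft
  252,920 Ft × 10% = 25,292 Ft

Regular income tax:
  35,000 Ft × 14% = 4,900 Ft
  1,000 Ft × 24% = 240 Ft
  124,000 Ft × 38% = 47,120 Ft
  → 52,260 Ft
  Less investment credit 9,000 Ft → 43,260 Ft

25,292 Ft ≤ 43,260 Ft, so no add-on is due.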